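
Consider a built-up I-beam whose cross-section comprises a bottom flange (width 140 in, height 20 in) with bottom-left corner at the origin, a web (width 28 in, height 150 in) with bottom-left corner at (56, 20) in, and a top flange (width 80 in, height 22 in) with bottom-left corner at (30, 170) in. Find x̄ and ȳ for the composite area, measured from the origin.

x̄ = 70.00 in, ȳ = 85.11 in

bottom flange: A = 140 × 20 = 2800.00, centroid at (70.00, 10.00).
web: A = 28 × 150 = 4200.00, centroid at (70.00, 95.00).
top flange: A = 80 × 22 = 1760.00, centroid at (70.00, 181.00).
ΣA = 8760.00 in², ΣAx̄ = 613200.00 in³, ΣAȳ = 745560.00 in³.
x̄ = 613200.00/8760.00 = 70.00 in; ȳ = 745560.00/8760.00 = 85.11 in.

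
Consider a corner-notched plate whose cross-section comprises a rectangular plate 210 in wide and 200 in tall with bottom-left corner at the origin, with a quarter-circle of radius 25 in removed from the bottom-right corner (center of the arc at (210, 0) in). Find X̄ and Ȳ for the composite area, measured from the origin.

X̄ = 103.88 in, Ȳ = 101.06 in

plate: A = 210 × 200 = 42000.00, centroid at (105.00, 100.00).
removed quarter-circle: A = −¼π·25² = -490.87, centroid at (199.39, 10.61).
ΣA = 41509.13 in²
ΣAX̄ = (42000.00)(105.00) + (-490.87)(199.39) = 4312124.82 in³
ΣAȲ = (42000.00)(100.00) + (-490.87)(10.61) = 4194791.67 in³
X̄ = 4312124.82 / 41509.13 = 103.88 in
Ȳ = 4194791.67 / 41509.13 = 101.06 in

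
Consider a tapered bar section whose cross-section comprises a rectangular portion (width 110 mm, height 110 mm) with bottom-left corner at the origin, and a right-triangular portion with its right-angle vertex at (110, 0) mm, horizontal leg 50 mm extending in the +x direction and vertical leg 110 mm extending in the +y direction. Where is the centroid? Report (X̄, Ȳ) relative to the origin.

Part | A | x̄ᵢ | ȳᵢ | A·x̄ᵢ | A·ȳᵢ
rectangular portion | 12100.00 | 55.00 | 55.00 | 665500.00 | 665500.00
triangular portion | 2750.00 | 126.67 | 36.67 | 348333.33 | 100833.33
Σ | 14850.00 |  |  | 1013833.33 | 766333.33
X̄ = 1013833.33 / 14850.00 = 68.27 mm
Ȳ = 766333.33 / 14850.00 = 51.60 mm

X̄ = 68.27 mm, Ȳ = 51.60 mm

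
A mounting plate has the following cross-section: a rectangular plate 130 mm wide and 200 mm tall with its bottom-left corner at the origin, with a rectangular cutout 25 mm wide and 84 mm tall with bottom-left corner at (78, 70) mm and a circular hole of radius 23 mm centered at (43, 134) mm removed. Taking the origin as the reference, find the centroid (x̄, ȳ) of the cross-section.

x̄ = 64.24 mm, ȳ = 96.33 mm

Part | A | x̄ᵢ | ȳᵢ | A·x̄ᵢ | A·ȳᵢ
plate | 26000.00 | 65.00 | 100.00 | 1690000.00 | 2600000.00
hole 1 | -2100.00 | 90.50 | 112.00 | -190050.00 | -235200.00
hole 2 | -1661.90 | 43.00 | 134.00 | -71461.81 | -222694.94
Σ | 22238.10 |  |  | 1428488.19 | 2142105.06
x̄ = 1428488.19 / 22238.10 = 64.24 mm
ȳ = 2142105.06 / 22238.10 = 96.33 mm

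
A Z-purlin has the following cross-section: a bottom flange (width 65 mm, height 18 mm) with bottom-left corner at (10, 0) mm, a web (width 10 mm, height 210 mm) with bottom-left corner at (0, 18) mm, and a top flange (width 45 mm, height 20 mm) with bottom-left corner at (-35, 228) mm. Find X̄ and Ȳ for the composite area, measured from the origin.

X̄ = 11.74 mm, Ȳ = 115.83 mm

bottom flange: A = 65 × 18 = 1170.00, centroid at (42.50, 9.00).
web: A = 10 × 210 = 2100.00, centroid at (5.00, 123.00).
top flange: A = 45 × 20 = 900.00, centroid at (-12.50, 238.00).
ΣA = 4170.00 mm²
ΣAX̄ = (1170.00)(42.50) + (2100.00)(5.00) + (900.00)(-12.50) = 48975.00 mm³
ΣAȲ = (1170.00)(9.00) + (2100.00)(123.00) + (900.00)(238.00) = 483030.00 mm³
X̄ = 48975.00 / 4170.00 = 11.74 mm
Ȳ = 483030.00 / 4170.00 = 115.83 mm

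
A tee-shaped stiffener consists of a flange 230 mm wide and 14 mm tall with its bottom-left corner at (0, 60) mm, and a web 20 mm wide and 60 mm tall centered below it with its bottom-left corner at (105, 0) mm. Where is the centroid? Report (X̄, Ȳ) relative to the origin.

web: A = 20 × 60 = 1200.00, centroid at (115.00, 30.00).
flange: A = 230 × 14 = 3220.00, centroid at (115.00, 67.00).
ΣA = 4420.00 mm²
ΣAX̄ = (1200.00)(115.00) + (3220.00)(115.00) = 508300.00 mm³
ΣAȲ = (1200.00)(30.00) + (3220.00)(67.00) = 251740.00 mm³
X̄ = 508300.00 / 4420.00 = 115.00 mm
Ȳ = 251740.00 / 4420.00 = 56.95 mm

X̄ = 115.00 mm, Ȳ = 56.95 mm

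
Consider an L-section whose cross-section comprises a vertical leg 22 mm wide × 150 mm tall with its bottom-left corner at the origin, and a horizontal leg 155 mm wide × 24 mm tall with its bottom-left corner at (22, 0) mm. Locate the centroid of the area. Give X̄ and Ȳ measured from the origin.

vertical leg: A = 22 × 150 = 3300.00, centroid at (11.00, 75.00).
horizontal leg: A = 155 × 24 = 3720.00, centroid at (99.50, 12.00).
ΣA = 7020.00 mm², ΣAX̄ = 406440.00 mm³, ΣAȲ = 292140.00 mm³.
X̄ = 406440.00/7020.00 = 57.90 mm; Ȳ = 292140.00/7020.00 = 41.62 mm.

X̄ = 57.90 mm, Ȳ = 41.62 mm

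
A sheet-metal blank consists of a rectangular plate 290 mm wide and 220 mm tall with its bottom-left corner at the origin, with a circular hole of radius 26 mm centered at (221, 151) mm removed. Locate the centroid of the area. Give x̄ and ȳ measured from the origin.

plate: A = 290 × 220 = 63800.00, centroid at (145.00, 110.00).
hole: A = −π·26² = -2123.72, centroid at (221.00, 151.00).
ΣA = 61676.28 mm², ΣAx̄ = 8781658.62 mm³, ΣAȳ = 6697318.79 mm³.
x̄ = 8781658.62/61676.28 = 142.38 mm; ȳ = 6697318.79/61676.28 = 108.59 mm.

x̄ = 142.38 mm, ȳ = 108.59 mm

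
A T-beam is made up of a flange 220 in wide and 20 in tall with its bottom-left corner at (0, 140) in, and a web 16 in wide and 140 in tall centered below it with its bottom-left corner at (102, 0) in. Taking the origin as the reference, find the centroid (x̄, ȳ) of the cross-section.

Part | A | x̄ᵢ | ȳᵢ | A·x̄ᵢ | A·ȳᵢ
web | 2240.00 | 110.00 | 70.00 | 246400.00 | 156800.00
flange | 4400.00 | 110.00 | 150.00 | 484000.00 | 660000.00
Σ | 6640.00 |  |  | 730400.00 | 816800.00
x̄ = 730400.00 / 6640.00 = 110.00 in
ȳ = 816800.00 / 6640.00 = 123.01 in

x̄ = 110.00 in, ȳ = 123.01 in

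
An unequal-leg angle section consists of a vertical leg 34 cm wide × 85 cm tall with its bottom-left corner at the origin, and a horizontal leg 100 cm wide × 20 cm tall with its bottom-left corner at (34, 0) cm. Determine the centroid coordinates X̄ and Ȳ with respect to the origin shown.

Part | A | x̄ᵢ | ȳᵢ | A·x̄ᵢ | A·ȳᵢ
vertical leg | 2890.00 | 17.00 | 42.50 | 49130.00 | 122825.00
horizontal leg | 2000.00 | 84.00 | 10.00 | 168000.00 | 20000.00
Σ | 4890.00 |  |  | 217130.00 | 142825.00
X̄ = 217130.00 / 4890.00 = 44.40 cm
Ȳ = 142825.00 / 4890.00 = 29.21 cm

X̄ = 44.40 cm, Ȳ = 29.21 cm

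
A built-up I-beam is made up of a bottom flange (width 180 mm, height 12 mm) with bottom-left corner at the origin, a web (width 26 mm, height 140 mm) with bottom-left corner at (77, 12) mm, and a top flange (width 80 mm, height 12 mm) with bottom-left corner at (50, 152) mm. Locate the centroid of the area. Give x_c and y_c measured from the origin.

x_c = 90.00 mm, y_c = 68.51 mm

Part | A | x̄ᵢ | ȳᵢ | A·x̄ᵢ | A·ȳᵢ
bottom flange | 2160.00 | 90.00 | 6.00 | 194400.00 | 12960.00
web | 3640.00 | 90.00 | 82.00 | 327600.00 | 298480.00
top flange | 960.00 | 90.00 | 158.00 | 86400.00 | 151680.00
Σ | 6760.00 |  |  | 608400.00 | 463120.00
x_c = 608400.00 / 6760.00 = 90.00 mm
y_c = 463120.00 / 6760.00 = 68.51 mm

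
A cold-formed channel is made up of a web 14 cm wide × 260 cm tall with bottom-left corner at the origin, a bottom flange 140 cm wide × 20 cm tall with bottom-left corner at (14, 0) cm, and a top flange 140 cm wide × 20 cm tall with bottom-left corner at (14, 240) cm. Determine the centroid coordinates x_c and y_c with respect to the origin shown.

web: A = 14 × 260 = 3640.00, centroid at (7.00, 130.00).
bottom flange: A = 140 × 20 = 2800.00, centroid at (84.00, 10.00).
top flange: A = 140 × 20 = 2800.00, centroid at (84.00, 250.00).
ΣA = 9240.00 cm², ΣAx_c = 495880.00 cm³, ΣAy_c = 1201200.00 cm³.
x_c = 495880.00/9240.00 = 53.67 cm; y_c = 1201200.00/9240.00 = 130.00 cm.

x_c = 53.67 cm, y_c = 130.00 cm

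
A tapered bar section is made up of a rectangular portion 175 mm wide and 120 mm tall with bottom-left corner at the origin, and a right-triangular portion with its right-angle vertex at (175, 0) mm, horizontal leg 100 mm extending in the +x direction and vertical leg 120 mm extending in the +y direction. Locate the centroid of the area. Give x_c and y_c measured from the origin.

x_c = 114.35 mm, y_c = 55.56 mm

rectangular portion: A = 175 × 120 = 21000.00, centroid at (87.50, 60.00).
triangular portion: A = ½·100·120 = 6000.00, centroid at (208.33, 40.00).
ΣA = 27000.00 mm², ΣAx_c = 3087500.00 mm³, ΣAy_c = 1500000.00 mm³.
x_c = 3087500.00/27000.00 = 114.35 mm; y_c = 1500000.00/27000.00 = 55.56 mm.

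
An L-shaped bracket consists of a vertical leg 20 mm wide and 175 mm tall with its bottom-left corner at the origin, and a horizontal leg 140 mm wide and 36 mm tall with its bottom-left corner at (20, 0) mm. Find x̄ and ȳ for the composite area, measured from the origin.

vertical leg: A = 20 × 175 = 3500.00, centroid at (10.00, 87.50).
horizontal leg: A = 140 × 36 = 5040.00, centroid at (90.00, 18.00).
ΣA = 8540.00 mm², ΣAx̄ = 488600.00 mm³, ΣAȳ = 396970.00 mm³.
x̄ = 488600.00/8540.00 = 57.21 mm; ȳ = 396970.00/8540.00 = 46.48 mm.

x̄ = 57.21 mm, ȳ = 46.48 mm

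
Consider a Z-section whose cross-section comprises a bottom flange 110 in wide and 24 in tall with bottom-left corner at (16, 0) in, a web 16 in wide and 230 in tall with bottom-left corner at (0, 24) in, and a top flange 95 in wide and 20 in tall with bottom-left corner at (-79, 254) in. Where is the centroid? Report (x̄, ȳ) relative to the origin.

bottom flange: A = 110 × 24 = 2640.00, centroid at (71.00, 12.00).
web: A = 16 × 230 = 3680.00, centroid at (8.00, 139.00).
top flange: A = 95 × 20 = 1900.00, centroid at (-31.50, 264.00).
ΣA = 8220.00 in²
ΣAx̄ = (2640.00)(71.00) + (3680.00)(8.00) + (1900.00)(-31.50) = 157030.00 in³
ΣAȳ = (2640.00)(12.00) + (3680.00)(139.00) + (1900.00)(264.00) = 1044800.00 in³
x̄ = 157030.00 / 8220.00 = 19.10 in
ȳ = 1044800.00 / 8220.00 = 127.10 in

x̄ = 19.10 in, ȳ = 127.10 in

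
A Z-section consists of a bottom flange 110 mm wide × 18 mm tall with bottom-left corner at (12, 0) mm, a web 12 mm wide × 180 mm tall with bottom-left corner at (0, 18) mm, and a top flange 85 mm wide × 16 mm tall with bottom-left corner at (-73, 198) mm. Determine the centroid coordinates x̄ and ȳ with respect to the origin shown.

bottom flange: A = 110 × 18 = 1980.00, centroid at (67.00, 9.00).
web: A = 12 × 180 = 2160.00, centroid at (6.00, 108.00).
top flange: A = 85 × 16 = 1360.00, centroid at (-30.50, 206.00).
ΣA = 5500.00 mm², ΣAx̄ = 104140.00 mm³, ΣAȳ = 531260.00 mm³.
x̄ = 104140.00/5500.00 = 18.93 mm; ȳ = 531260.00/5500.00 = 96.59 mm.

x̄ = 18.93 mm, ȳ = 96.59 mm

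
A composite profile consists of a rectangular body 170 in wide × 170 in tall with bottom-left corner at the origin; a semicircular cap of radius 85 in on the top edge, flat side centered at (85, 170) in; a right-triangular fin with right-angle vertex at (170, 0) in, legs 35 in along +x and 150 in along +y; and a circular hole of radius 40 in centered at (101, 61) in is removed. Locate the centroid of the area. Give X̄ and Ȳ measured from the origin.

rectangular body: A = 170 × 170 = 28900.00, centroid at (85.00, 85.00).
semicircular top: A = ½π·85² = 11349.00, centroid at (85.00, 206.08).
triangular fin: A = ½·35·150 = 2625.00, centroid at (181.67, 50.00).
hole: A = −π·40² = -5026.55, centroid at (101.00, 61.00).
ΣA = 37847.46 in²
ΣAX̄ = (28900.00)(85.00) + (11349.00)(85.00) + (2625.00)(181.67) + (-5026.55)(101.00) = 3390358.92 in³
ΣAȲ = (28900.00)(85.00) + (11349.00)(206.08) + (2625.00)(50.00) + (-5026.55)(61.00) = 4619877.81 in³
X̄ = 3390358.92 / 37847.46 = 89.58 in
Ȳ = 4619877.81 / 37847.46 = 122.07 in

X̄ = 89.58 in, Ȳ = 122.07 in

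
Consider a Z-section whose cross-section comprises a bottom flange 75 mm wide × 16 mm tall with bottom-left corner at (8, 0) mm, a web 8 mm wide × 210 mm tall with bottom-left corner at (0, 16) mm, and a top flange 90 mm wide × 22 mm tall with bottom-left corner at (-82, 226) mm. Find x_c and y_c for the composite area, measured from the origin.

x_c = -2.46 mm, y_c = 140.36 mm

bottom flange: A = 75 × 16 = 1200.00, centroid at (45.50, 8.00).
web: A = 8 × 210 = 1680.00, centroid at (4.00, 121.00).
top flange: A = 90 × 22 = 1980.00, centroid at (-37.00, 237.00).
ΣA = 4860.00 mm²
ΣAx_c = (1200.00)(45.50) + (1680.00)(4.00) + (1980.00)(-37.00) = -11940.00 mm³
ΣAy_c = (1200.00)(8.00) + (1680.00)(121.00) + (1980.00)(237.00) = 682140.00 mm³
x_c = -11940.00 / 4860.00 = -2.46 mm
y_c = 682140.00 / 4860.00 = 140.36 mm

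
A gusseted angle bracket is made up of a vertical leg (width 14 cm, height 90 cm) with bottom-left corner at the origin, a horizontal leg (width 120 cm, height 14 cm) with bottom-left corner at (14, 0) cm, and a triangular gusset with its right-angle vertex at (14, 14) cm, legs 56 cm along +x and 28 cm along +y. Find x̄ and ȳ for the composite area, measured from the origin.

x̄ = 42.63 cm, ȳ = 23.30 cm

vertical leg: A = 14 × 90 = 1260.00, centroid at (7.00, 45.00).
horizontal leg: A = 120 × 14 = 1680.00, centroid at (74.00, 7.00).
gusset: A = ½·56·28 = 784.00, centroid at (32.67, 23.33).
ΣA = 3724.00 cm²
ΣAx̄ = (1260.00)(7.00) + (1680.00)(74.00) + (784.00)(32.67) = 158750.67 cm³
ΣAȳ = (1260.00)(45.00) + (1680.00)(7.00) + (784.00)(23.33) = 86753.33 cm³
x̄ = 158750.67 / 3724.00 = 42.63 cm
ȳ = 86753.33 / 3724.00 = 23.30 cm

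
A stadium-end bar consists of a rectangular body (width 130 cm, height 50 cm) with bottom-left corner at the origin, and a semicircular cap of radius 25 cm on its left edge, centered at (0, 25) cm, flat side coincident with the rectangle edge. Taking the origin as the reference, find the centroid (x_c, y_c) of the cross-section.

x_c = 55.08 cm, y_c = 25.00 cm

rectangular body: A = 130 × 50 = 6500.00, centroid at (65.00, 25.00).
semicircular end: A = ½π·25² = 981.75, centroid at (-10.61, 25.00).
ΣA = 7481.75 cm², ΣAx_c = 412083.33 cm³, ΣAy_c = 187043.69 cm³.
x_c = 412083.33/7481.75 = 55.08 cm; y_c = 187043.69/7481.75 = 25.00 cm.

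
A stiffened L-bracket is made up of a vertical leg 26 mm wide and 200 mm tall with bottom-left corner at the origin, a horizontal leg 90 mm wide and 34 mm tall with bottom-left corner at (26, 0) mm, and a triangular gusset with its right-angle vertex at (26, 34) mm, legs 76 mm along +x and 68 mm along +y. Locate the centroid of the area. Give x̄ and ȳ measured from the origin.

x̄ = 38.50 mm, ȳ = 66.25 mm

vertical leg: A = 26 × 200 = 5200.00, centroid at (13.00, 100.00).
horizontal leg: A = 90 × 34 = 3060.00, centroid at (71.00, 17.00).
gusset: A = ½·76·68 = 2584.00, centroid at (51.33, 56.67).
ΣA = 10844.00 mm², ΣAx̄ = 417505.33 mm³, ΣAȳ = 718446.67 mm³.
x̄ = 417505.33/10844.00 = 38.50 mm; ȳ = 718446.67/10844.00 = 66.25 mm.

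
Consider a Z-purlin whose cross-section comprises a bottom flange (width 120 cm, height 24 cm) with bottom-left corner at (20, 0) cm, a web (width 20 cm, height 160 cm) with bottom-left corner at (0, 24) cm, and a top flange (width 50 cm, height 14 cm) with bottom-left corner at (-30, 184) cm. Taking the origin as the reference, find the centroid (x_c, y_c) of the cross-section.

Part | A | x̄ᵢ | ȳᵢ | A·x̄ᵢ | A·ȳᵢ
bottom flange | 2880.00 | 80.00 | 12.00 | 230400.00 | 34560.00
web | 3200.00 | 10.00 | 104.00 | 32000.00 | 332800.00
top flange | 700.00 | -5.00 | 191.00 | -3500.00 | 133700.00
Σ | 6780.00 |  |  | 258900.00 | 501060.00
x_c = 258900.00 / 6780.00 = 38.19 cm
y_c = 501060.00 / 6780.00 = 73.90 cm

x_c = 38.19 cm, y_c = 73.90 cm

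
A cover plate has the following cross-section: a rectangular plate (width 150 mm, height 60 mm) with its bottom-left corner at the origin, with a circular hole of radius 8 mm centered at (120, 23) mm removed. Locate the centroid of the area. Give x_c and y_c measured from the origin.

plate: A = 150 × 60 = 9000.00, centroid at (75.00, 30.00).
hole: A = −π·8² = -201.06, centroid at (120.00, 23.00).
ΣA = 8798.94 mm², ΣAx_c = 650872.57 mm³, ΣAy_c = 265375.58 mm³.
x_c = 650872.57/8798.94 = 73.97 mm; y_c = 265375.58/8798.94 = 30.16 mm.

x_c = 73.97 mm, y_c = 30.16 mm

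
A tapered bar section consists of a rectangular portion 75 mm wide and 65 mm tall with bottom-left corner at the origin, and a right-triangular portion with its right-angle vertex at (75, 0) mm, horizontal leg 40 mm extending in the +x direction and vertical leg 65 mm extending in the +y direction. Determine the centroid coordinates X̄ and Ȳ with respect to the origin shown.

X̄ = 48.20 mm, Ȳ = 30.22 mm

rectangular portion: A = 75 × 65 = 4875.00, centroid at (37.50, 32.50).
triangular portion: A = ½·40·65 = 1300.00, centroid at (88.33, 21.67).
ΣA = 6175.00 mm², ΣAX̄ = 297645.83 mm³, ΣAȲ = 186604.17 mm³.
X̄ = 297645.83/6175.00 = 48.20 mm; Ȳ = 186604.17/6175.00 = 30.22 mm.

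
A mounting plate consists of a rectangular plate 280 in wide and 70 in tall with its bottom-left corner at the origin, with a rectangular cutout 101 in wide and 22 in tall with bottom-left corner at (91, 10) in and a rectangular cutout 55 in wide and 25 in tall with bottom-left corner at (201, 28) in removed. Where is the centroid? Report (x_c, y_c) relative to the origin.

x_c = 132.19 in, y_c = 36.47 in

plate: A = 280 × 70 = 19600.00, centroid at (140.00, 35.00).
hole 1: A = −(101 × 22) = -2222.00, centroid at (141.50, 21.00).
hole 2: A = −(55 × 25) = -1375.00, centroid at (228.50, 40.50).
ΣA = 16003.00 in², ΣAx_c = 2115399.50 in³, ΣAy_c = 583650.50 in³.
x_c = 2115399.50/16003.00 = 132.19 in; y_c = 583650.50/16003.00 = 36.47 in.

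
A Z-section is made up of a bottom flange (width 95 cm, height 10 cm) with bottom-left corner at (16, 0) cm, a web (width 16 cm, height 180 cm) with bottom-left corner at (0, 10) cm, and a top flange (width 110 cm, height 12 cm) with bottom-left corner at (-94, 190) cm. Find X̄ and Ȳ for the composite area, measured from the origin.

X̄ = 6.19 cm, Ȳ = 107.08 cm

bottom flange: A = 95 × 10 = 950.00, centroid at (63.50, 5.00).
web: A = 16 × 180 = 2880.00, centroid at (8.00, 100.00).
top flange: A = 110 × 12 = 1320.00, centroid at (-39.00, 196.00).
ΣA = 5150.00 cm²
ΣAX̄ = (950.00)(63.50) + (2880.00)(8.00) + (1320.00)(-39.00) = 31885.00 cm³
ΣAȲ = (950.00)(5.00) + (2880.00)(100.00) + (1320.00)(196.00) = 551470.00 cm³
X̄ = 31885.00 / 5150.00 = 6.19 cm
Ȳ = 551470.00 / 5150.00 = 107.08 cm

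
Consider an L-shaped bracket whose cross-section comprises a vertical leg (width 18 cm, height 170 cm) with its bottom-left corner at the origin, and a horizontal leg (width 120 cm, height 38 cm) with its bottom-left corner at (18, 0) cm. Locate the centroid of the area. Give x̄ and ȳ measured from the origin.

x̄ = 50.29 cm, ȳ = 45.50 cm

Part | A | x̄ᵢ | ȳᵢ | A·x̄ᵢ | A·ȳᵢ
vertical leg | 3060.00 | 9.00 | 85.00 | 27540.00 | 260100.00
horizontal leg | 4560.00 | 78.00 | 19.00 | 355680.00 | 86640.00
Σ | 7620.00 |  |  | 383220.00 | 346740.00
x̄ = 383220.00 / 7620.00 = 50.29 cm
ȳ = 346740.00 / 7620.00 = 45.50 cm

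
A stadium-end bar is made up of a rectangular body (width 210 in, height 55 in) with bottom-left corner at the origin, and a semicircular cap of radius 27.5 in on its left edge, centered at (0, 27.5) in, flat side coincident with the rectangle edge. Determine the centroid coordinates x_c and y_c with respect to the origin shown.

x_c = 94.12 in, y_c = 27.50 in

rectangular body: A = 210 × 55 = 11550.00, centroid at (105.00, 27.50).
semicircular end: A = ½π·27.5² = 1187.91, centroid at (-11.67, 27.50).
ΣA = 12737.91 in²
ΣAx_c = (11550.00)(105.00) + (1187.91)(-11.67) = 1198885.42 in³
ΣAy_c = (11550.00)(27.50) + (1187.91)(27.50) = 350292.65 in³
x_c = 1198885.42 / 12737.91 = 94.12 in
y_c = 350292.65 / 12737.91 = 27.50 in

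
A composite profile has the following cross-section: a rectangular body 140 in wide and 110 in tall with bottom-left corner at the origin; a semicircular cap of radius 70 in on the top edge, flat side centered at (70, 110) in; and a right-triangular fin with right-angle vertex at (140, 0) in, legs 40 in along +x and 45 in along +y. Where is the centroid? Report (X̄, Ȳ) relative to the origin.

Part | A | x̄ᵢ | ȳᵢ | A·x̄ᵢ | A·ȳᵢ
rectangular body | 15400.00 | 70.00 | 55.00 | 1078000.00 | 847000.00
semicircular top | 7696.90 | 70.00 | 139.71 | 538783.14 | 1075325.89
triangular fin | 900.00 | 153.33 | 15.00 | 138000.00 | 13500.00
Σ | 23996.90 |  |  | 1754783.14 | 1935825.89
X̄ = 1754783.14 / 23996.90 = 73.13 in
Ȳ = 1935825.89 / 23996.90 = 80.67 in

X̄ = 73.13 in, Ȳ = 80.67 in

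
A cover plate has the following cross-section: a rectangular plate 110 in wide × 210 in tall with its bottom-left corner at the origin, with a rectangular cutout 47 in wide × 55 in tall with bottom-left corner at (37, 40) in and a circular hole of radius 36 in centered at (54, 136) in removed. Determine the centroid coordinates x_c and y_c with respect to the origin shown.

x_c = 54.38 in, y_c = 103.22 in

plate: A = 110 × 210 = 23100.00, centroid at (55.00, 105.00).
hole 1: A = −(47 × 55) = -2585.00, centroid at (60.50, 67.50).
hole 2: A = −π·36² = -4071.50, centroid at (54.00, 136.00).
ΣA = 16443.50 in²
ΣAx_c = (23100.00)(55.00) + (-2585.00)(60.50) + (-4071.50)(54.00) = 894246.28 in³
ΣAy_c = (23100.00)(105.00) + (-2585.00)(67.50) + (-4071.50)(136.00) = 1697287.95 in³
x_c = 894246.28 / 16443.50 = 54.38 in
y_c = 1697287.95 / 16443.50 = 103.22 in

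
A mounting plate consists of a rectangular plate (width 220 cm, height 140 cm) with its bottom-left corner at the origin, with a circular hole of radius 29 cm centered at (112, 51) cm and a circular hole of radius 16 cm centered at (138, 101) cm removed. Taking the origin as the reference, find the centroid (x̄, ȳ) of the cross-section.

plate: A = 220 × 140 = 30800.00, centroid at (110.00, 70.00).
hole 1: A = −π·29² = -2642.08, centroid at (112.00, 51.00).
hole 2: A = −π·16² = -804.25, centroid at (138.00, 101.00).
ΣA = 27353.67 cm²
ΣAx̄ = (30800.00)(110.00) + (-2642.08)(112.00) + (-804.25)(138.00) = 2981100.92 cm³
ΣAȳ = (30800.00)(70.00) + (-2642.08)(51.00) + (-804.25)(101.00) = 1940024.93 cm³
x̄ = 2981100.92 / 27353.67 = 108.98 cm
ȳ = 1940024.93 / 27353.67 = 70.92 cm

x̄ = 108.98 cm, ȳ = 70.92 cm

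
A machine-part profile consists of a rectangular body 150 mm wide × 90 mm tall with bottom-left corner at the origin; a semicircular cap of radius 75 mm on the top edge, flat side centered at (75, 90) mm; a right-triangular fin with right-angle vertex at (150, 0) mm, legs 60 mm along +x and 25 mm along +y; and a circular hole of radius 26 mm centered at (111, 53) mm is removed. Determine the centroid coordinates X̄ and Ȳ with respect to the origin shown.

Part | A | x̄ᵢ | ȳᵢ | A·x̄ᵢ | A·ȳᵢ
rectangular body | 13500.00 | 75.00 | 45.00 | 1012500.00 | 607500.00
semicircular top | 8835.73 | 75.00 | 121.83 | 662679.70 | 1076465.64
triangular fin | 750.00 | 170.00 | 8.33 | 127500.00 | 6250.00
hole | -2123.72 | 111.00 | 53.00 | -235732.55 | -112556.98
Σ | 20962.01 |  |  | 1566947.15 | 1577658.66
X̄ = 1566947.15 / 20962.01 = 74.75 mm
Ȳ = 1577658.66 / 20962.01 = 75.26 mm

X̄ = 74.75 mm, Ȳ = 75.26 mm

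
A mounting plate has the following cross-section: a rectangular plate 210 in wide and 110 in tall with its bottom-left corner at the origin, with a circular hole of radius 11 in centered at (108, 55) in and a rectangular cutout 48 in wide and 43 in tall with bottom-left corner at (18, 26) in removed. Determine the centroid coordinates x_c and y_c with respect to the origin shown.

plate: A = 210 × 110 = 23100.00, centroid at (105.00, 55.00).
hole 1: A = −π·11² = -380.13, centroid at (108.00, 55.00).
hole 2: A = −(48 × 43) = -2064.00, centroid at (42.00, 47.50).
ΣA = 20655.87 in²
ΣAx_c = (23100.00)(105.00) + (-380.13)(108.00) + (-2064.00)(42.00) = 2297757.67 in³
ΣAy_c = (23100.00)(55.00) + (-380.13)(55.00) + (-2064.00)(47.50) = 1151552.70 in³
x_c = 2297757.67 / 20655.87 = 111.24 in
y_c = 1151552.70 / 20655.87 = 55.75 in

x_c = 111.24 in, y_c = 55.75 in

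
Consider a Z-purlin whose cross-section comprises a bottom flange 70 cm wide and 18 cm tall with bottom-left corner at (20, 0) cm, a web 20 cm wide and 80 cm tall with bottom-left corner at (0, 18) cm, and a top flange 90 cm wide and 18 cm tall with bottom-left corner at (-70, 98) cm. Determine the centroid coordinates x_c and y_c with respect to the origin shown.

bottom flange: A = 70 × 18 = 1260.00, centroid at (55.00, 9.00).
web: A = 20 × 80 = 1600.00, centroid at (10.00, 58.00).
top flange: A = 90 × 18 = 1620.00, centroid at (-25.00, 107.00).
ΣA = 4480.00 cm²
ΣAx_c = (1260.00)(55.00) + (1600.00)(10.00) + (1620.00)(-25.00) = 44800.00 cm³
ΣAy_c = (1260.00)(9.00) + (1600.00)(58.00) + (1620.00)(107.00) = 277480.00 cm³
x_c = 44800.00 / 4480.00 = 10.00 cm
y_c = 277480.00 / 4480.00 = 61.94 cm

x_c = 10.00 cm, y_c = 61.94 cm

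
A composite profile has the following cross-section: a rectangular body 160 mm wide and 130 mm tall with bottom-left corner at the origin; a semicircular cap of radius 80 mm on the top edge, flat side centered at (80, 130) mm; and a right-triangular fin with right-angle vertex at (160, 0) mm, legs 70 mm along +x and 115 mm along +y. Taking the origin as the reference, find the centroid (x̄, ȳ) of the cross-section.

x̄ = 91.92 mm, ȳ = 90.44 mm

Part | A | x̄ᵢ | ȳᵢ | A·x̄ᵢ | A·ȳᵢ
rectangular body | 20800.00 | 80.00 | 65.00 | 1664000.00 | 1352000.00
semicircular top | 10053.10 | 80.00 | 163.95 | 804247.72 | 1648235.88
triangular fin | 4025.00 | 183.33 | 38.33 | 737916.67 | 154291.67
Σ | 34878.10 |  |  | 3206164.39 | 3154527.54
x̄ = 3206164.39 / 34878.10 = 91.92 mm
ȳ = 3154527.54 / 34878.10 = 90.44 mm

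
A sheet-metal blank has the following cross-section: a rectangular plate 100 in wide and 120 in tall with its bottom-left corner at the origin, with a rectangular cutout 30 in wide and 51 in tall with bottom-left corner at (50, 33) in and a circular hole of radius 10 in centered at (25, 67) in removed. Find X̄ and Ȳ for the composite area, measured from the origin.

X̄ = 48.51 in, Ȳ = 60.01 in

Part | A | x̄ᵢ | ȳᵢ | A·x̄ᵢ | A·ȳᵢ
plate | 12000.00 | 50.00 | 60.00 | 600000.00 | 720000.00
hole 1 | -1530.00 | 65.00 | 58.50 | -99450.00 | -89505.00
hole 2 | -314.16 | 25.00 | 67.00 | -7853.98 | -21048.67
Σ | 10155.84 |  |  | 492696.02 | 609446.33
X̄ = 492696.02 / 10155.84 = 48.51 in
Ȳ = 609446.33 / 10155.84 = 60.01 in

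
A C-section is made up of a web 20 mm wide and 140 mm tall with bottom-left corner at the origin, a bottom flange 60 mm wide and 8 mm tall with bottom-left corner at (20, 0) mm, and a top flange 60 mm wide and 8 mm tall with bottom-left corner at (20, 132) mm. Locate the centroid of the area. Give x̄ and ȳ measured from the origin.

x̄ = 20.21 mm, ȳ = 70.00 mm

web: A = 20 × 140 = 2800.00, centroid at (10.00, 70.00).
bottom flange: A = 60 × 8 = 480.00, centroid at (50.00, 4.00).
top flange: A = 60 × 8 = 480.00, centroid at (50.00, 136.00).
ΣA = 3760.00 mm², ΣAx̄ = 76000.00 mm³, ΣAȳ = 263200.00 mm³.
x̄ = 76000.00/3760.00 = 20.21 mm; ȳ = 263200.00/3760.00 = 70.00 mm.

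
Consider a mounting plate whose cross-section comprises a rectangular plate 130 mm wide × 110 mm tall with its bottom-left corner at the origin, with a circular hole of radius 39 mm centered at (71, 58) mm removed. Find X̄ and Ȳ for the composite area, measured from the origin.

X̄ = 61.99 mm, Ȳ = 53.49 mm

Part | A | x̄ᵢ | ȳᵢ | A·x̄ᵢ | A·ȳᵢ
plate | 14300.00 | 65.00 | 55.00 | 929500.00 | 786500.00
hole | -4778.36 | 71.00 | 58.00 | -339263.73 | -277145.02
Σ | 9521.64 |  |  | 590236.27 | 509354.98
X̄ = 590236.27 / 9521.64 = 61.99 mm
Ȳ = 509354.98 / 9521.64 = 53.49 mm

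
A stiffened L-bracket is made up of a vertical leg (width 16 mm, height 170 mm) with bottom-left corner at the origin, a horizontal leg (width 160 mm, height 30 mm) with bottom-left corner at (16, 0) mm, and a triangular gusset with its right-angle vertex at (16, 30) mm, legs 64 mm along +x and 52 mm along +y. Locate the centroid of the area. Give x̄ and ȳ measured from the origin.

x̄ = 59.31 mm, ȳ = 41.59 mm

vertical leg: A = 16 × 170 = 2720.00, centroid at (8.00, 85.00).
horizontal leg: A = 160 × 30 = 4800.00, centroid at (96.00, 15.00).
gusset: A = ½·64·52 = 1664.00, centroid at (37.33, 47.33).
ΣA = 9184.00 mm², ΣAx̄ = 544682.67 mm³, ΣAȳ = 381962.67 mm³.
x̄ = 544682.67/9184.00 = 59.31 mm; ȳ = 381962.67/9184.00 = 41.59 mm.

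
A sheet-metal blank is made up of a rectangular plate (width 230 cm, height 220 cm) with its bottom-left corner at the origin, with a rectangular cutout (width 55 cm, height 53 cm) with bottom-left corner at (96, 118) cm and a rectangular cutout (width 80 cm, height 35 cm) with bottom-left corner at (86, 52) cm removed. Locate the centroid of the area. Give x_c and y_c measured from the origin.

Part | A | x̄ᵢ | ȳᵢ | A·x̄ᵢ | A·ȳᵢ
plate | 50600.00 | 115.00 | 110.00 | 5819000.00 | 5566000.00
hole 1 | -2915.00 | 123.50 | 144.50 | -360002.50 | -421217.50
hole 2 | -2800.00 | 126.00 | 69.50 | -352800.00 | -194600.00
Σ | 44885.00 |  |  | 5106197.50 | 4950182.50
x_c = 5106197.50 / 44885.00 = 113.76 cm
y_c = 4950182.50 / 44885.00 = 110.29 cm

x_c = 113.76 cm, y_c = 110.29 cm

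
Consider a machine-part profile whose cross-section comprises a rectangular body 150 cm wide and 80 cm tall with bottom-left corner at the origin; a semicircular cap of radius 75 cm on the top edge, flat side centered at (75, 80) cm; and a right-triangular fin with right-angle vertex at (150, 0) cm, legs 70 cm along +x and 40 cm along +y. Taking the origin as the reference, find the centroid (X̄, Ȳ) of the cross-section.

X̄ = 81.19 cm, Ȳ = 66.86 cm

rectangular body: A = 150 × 80 = 12000.00, centroid at (75.00, 40.00).
semicircular top: A = ½π·75² = 8835.73, centroid at (75.00, 111.83).
triangular fin: A = ½·70·40 = 1400.00, centroid at (173.33, 13.33).
ΣA = 22235.73 cm², ΣAX̄ = 1805346.37 cm³, ΣAȲ = 1486775.01 cm³.
X̄ = 1805346.37/22235.73 = 81.19 cm; Ȳ = 1486775.01/22235.73 = 66.86 cm.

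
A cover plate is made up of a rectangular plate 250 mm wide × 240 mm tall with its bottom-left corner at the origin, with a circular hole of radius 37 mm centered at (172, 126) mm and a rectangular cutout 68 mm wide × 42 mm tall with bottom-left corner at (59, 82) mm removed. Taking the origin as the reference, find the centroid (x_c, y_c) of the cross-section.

plate: A = 250 × 240 = 60000.00, centroid at (125.00, 120.00).
hole 1: A = −π·37² = -4300.84, centroid at (172.00, 126.00).
hole 2: A = −(68 × 42) = -2856.00, centroid at (93.00, 103.00).
ΣA = 52843.16 mm²
ΣAx_c = (60000.00)(125.00) + (-4300.84)(172.00) + (-2856.00)(93.00) = 6494647.46 mm³
ΣAy_c = (60000.00)(120.00) + (-4300.84)(126.00) + (-2856.00)(103.00) = 6363926.12 mm³
x_c = 6494647.46 / 52843.16 = 122.90 mm
y_c = 6363926.12 / 52843.16 = 120.43 mm

x_c = 122.90 mm, y_c = 120.43 mm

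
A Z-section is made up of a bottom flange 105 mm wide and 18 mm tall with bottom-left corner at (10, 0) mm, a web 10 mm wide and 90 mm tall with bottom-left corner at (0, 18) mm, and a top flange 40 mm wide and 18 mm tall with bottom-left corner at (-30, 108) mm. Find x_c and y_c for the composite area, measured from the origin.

x_c = 32.88 mm, y_c = 45.00 mm

bottom flange: A = 105 × 18 = 1890.00, centroid at (62.50, 9.00).
web: A = 10 × 90 = 900.00, centroid at (5.00, 63.00).
top flange: A = 40 × 18 = 720.00, centroid at (-10.00, 117.00).
ΣA = 3510.00 mm², ΣAx_c = 115425.00 mm³, ΣAy_c = 157950.00 mm³.
x_c = 115425.00/3510.00 = 32.88 mm; y_c = 157950.00/3510.00 = 45.00 mm.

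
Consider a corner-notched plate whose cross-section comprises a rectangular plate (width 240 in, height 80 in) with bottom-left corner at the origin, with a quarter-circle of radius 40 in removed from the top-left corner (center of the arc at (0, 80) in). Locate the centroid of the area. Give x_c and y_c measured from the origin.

plate: A = 240 × 80 = 19200.00, centroid at (120.00, 40.00).
removed quarter-circle: A = −¼π·40² = -1256.64, centroid at (16.98, 63.02).
ΣA = 17943.36 in², ΣAx_c = 2282666.67 in³, ΣAy_c = 688802.37 in³.
x_c = 2282666.67/17943.36 = 127.22 in; y_c = 688802.37/17943.36 = 38.39 in.

x_c = 127.22 in, y_c = 38.39 in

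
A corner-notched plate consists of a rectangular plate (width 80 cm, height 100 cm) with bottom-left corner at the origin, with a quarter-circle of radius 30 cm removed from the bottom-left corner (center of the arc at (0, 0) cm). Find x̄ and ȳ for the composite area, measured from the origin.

x̄ = 42.64 cm, ȳ = 53.61 cm

plate: A = 80 × 100 = 8000.00, centroid at (40.00, 50.00).
removed quarter-circle: A = −¼π·30² = -706.86, centroid at (12.73, 12.73).
ΣA = 7293.14 cm²
ΣAx̄ = (8000.00)(40.00) + (-706.86)(12.73) = 311000.00 cm³
ΣAȳ = (8000.00)(50.00) + (-706.86)(12.73) = 391000.00 cm³
x̄ = 311000.00 / 7293.14 = 42.64 cm
ȳ = 391000.00 / 7293.14 = 53.61 cm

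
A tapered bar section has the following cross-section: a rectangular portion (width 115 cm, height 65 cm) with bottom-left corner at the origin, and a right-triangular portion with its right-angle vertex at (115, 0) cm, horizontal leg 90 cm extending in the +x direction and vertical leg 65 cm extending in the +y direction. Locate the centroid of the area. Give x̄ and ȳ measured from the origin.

Part | A | x̄ᵢ | ȳᵢ | A·x̄ᵢ | A·ȳᵢ
rectangular portion | 7475.00 | 57.50 | 32.50 | 429812.50 | 242937.50
triangular portion | 2925.00 | 145.00 | 21.67 | 424125.00 | 63375.00
Σ | 10400.00 |  |  | 853937.50 | 306312.50
x̄ = 853937.50 / 10400.00 = 82.11 cm
ȳ = 306312.50 / 10400.00 = 29.45 cm

x̄ = 82.11 cm, ȳ = 29.45 cm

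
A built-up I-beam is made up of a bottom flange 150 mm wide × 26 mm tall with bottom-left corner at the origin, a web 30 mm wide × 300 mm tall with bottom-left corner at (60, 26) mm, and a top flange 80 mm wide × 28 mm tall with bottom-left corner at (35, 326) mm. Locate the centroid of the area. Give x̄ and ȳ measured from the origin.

bottom flange: A = 150 × 26 = 3900.00, centroid at (75.00, 13.00).
web: A = 30 × 300 = 9000.00, centroid at (75.00, 176.00).
top flange: A = 80 × 28 = 2240.00, centroid at (75.00, 340.00).
ΣA = 15140.00 mm², ΣAx̄ = 1135500.00 mm³, ΣAȳ = 2396300.00 mm³.
x̄ = 1135500.00/15140.00 = 75.00 mm; ȳ = 2396300.00/15140.00 = 158.28 mm.

x̄ = 75.00 mm, ȳ = 158.28 mm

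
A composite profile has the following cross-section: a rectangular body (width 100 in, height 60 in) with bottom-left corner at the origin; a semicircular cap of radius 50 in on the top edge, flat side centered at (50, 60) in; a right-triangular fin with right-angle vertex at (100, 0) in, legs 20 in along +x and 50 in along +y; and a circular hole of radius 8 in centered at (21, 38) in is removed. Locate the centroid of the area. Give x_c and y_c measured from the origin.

Part | A | x̄ᵢ | ȳᵢ | A·x̄ᵢ | A·ȳᵢ
rectangular body | 6000.00 | 50.00 | 30.00 | 300000.00 | 180000.00
semicircular top | 3926.99 | 50.00 | 81.22 | 196349.54 | 318952.78
triangular fin | 500.00 | 106.67 | 16.67 | 53333.33 | 8333.33
hole | -201.06 | 21.00 | 38.00 | -4222.30 | -7640.35
Σ | 10225.93 |  |  | 545460.57 | 499645.76
x_c = 545460.57 / 10225.93 = 53.34 in
y_c = 499645.76 / 10225.93 = 48.86 in

x_c = 53.34 in, y_c = 48.86 in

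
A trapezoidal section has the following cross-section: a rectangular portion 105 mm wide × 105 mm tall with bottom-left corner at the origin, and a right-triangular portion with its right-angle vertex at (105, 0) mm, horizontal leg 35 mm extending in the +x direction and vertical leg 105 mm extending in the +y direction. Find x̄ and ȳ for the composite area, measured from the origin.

rectangular portion: A = 105 × 105 = 11025.00, centroid at (52.50, 52.50).
triangular portion: A = ½·35·105 = 1837.50, centroid at (116.67, 35.00).
ΣA = 12862.50 mm²
ΣAx̄ = (11025.00)(52.50) + (1837.50)(116.67) = 793187.50 mm³
ΣAȳ = (11025.00)(52.50) + (1837.50)(35.00) = 643125.00 mm³
x̄ = 793187.50 / 12862.50 = 61.67 mm
ȳ = 643125.00 / 12862.50 = 50.00 mm

x̄ = 61.67 mm, ȳ = 50.00 mm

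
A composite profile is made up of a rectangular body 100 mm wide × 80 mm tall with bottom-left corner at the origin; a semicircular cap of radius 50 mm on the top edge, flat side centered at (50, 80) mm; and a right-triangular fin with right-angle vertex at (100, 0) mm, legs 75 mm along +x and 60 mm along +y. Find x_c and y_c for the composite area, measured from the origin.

rectangular body: A = 100 × 80 = 8000.00, centroid at (50.00, 40.00).
semicircular top: A = ½π·50² = 3926.99, centroid at (50.00, 101.22).
triangular fin: A = ½·75·60 = 2250.00, centroid at (125.00, 20.00).
ΣA = 14176.99 mm², ΣAx_c = 877599.54 mm³, ΣAy_c = 762492.60 mm³.
x_c = 877599.54/14176.99 = 61.90 mm; y_c = 762492.60/14176.99 = 53.78 mm.

x_c = 61.90 mm, y_c = 53.78 mm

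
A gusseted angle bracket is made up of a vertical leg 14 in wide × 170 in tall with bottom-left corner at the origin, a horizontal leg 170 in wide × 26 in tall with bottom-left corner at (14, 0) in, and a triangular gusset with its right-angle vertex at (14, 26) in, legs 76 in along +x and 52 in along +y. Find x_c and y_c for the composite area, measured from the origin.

vertical leg: A = 14 × 170 = 2380.00, centroid at (7.00, 85.00).
horizontal leg: A = 170 × 26 = 4420.00, centroid at (99.00, 13.00).
gusset: A = ½·76·52 = 1976.00, centroid at (39.33, 43.33).
ΣA = 8776.00 in²
ΣAx_c = (2380.00)(7.00) + (4420.00)(99.00) + (1976.00)(39.33) = 531962.67 in³
ΣAy_c = (2380.00)(85.00) + (4420.00)(13.00) + (1976.00)(43.33) = 345386.67 in³
x_c = 531962.67 / 8776.00 = 60.62 in
y_c = 345386.67 / 8776.00 = 39.36 in

x_c = 60.62 in, y_c = 39.36 in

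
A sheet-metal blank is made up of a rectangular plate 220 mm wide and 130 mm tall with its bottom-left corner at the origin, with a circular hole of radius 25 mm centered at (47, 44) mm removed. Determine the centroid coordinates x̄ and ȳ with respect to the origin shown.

Part | A | x̄ᵢ | ȳᵢ | A·x̄ᵢ | A·ȳᵢ
plate | 28600.00 | 110.00 | 65.00 | 3146000.00 | 1859000.00
hole | -1963.50 | 47.00 | 44.00 | -92284.28 | -86393.80
Σ | 26636.50 |  |  | 3053715.72 | 1772606.20
x̄ = 3053715.72 / 26636.50 = 114.64 mm
ȳ = 1772606.20 / 26636.50 = 66.55 mm

x̄ = 114.64 mm, ȳ = 66.55 mm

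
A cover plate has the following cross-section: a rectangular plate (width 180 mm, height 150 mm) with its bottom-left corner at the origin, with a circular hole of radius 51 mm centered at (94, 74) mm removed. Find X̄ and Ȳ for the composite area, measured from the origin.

X̄ = 88.26 mm, Ȳ = 75.43 mm

plate: A = 180 × 150 = 27000.00, centroid at (90.00, 75.00).
hole: A = −π·51² = -8171.28, centroid at (94.00, 74.00).
ΣA = 18828.72 mm², ΣAX̄ = 1661899.45 mm³, ΣAȲ = 1420325.10 mm³.
X̄ = 1661899.45/18828.72 = 88.26 mm; Ȳ = 1420325.10/18828.72 = 75.43 mm.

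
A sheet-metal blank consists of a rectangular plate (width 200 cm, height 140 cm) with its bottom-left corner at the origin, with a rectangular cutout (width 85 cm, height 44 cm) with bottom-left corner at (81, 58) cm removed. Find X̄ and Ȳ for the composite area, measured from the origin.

plate: A = 200 × 140 = 28000.00, centroid at (100.00, 70.00).
hole: A = −(85 × 44) = -3740.00, centroid at (123.50, 80.00).
ΣA = 24260.00 cm²
ΣAX̄ = (28000.00)(100.00) + (-3740.00)(123.50) = 2338110.00 cm³
ΣAȲ = (28000.00)(70.00) + (-3740.00)(80.00) = 1660800.00 cm³
X̄ = 2338110.00 / 24260.00 = 96.38 cm
Ȳ = 1660800.00 / 24260.00 = 68.46 cm

X̄ = 96.38 cm, Ȳ = 68.46 cm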